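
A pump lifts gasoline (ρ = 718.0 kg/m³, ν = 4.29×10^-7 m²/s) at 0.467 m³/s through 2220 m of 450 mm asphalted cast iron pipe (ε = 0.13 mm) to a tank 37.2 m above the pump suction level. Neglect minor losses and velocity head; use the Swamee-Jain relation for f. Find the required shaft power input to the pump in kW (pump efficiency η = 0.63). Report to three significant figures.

P_shaft ≈ 366 kW

V = 4Q/(πD²) = 2.936 m/s; Re = 3.08×10^6; ε/D = 2.89×10^-4; f = 0.01514
h_f = f(L/D)V²/2g = 32.82 m
Total head H = z + h_f = 37.2 + 32.82 = 70.02 m
P_hyd = ρgQH = 718.0·9.81·0.467·70.02 = 230.3 kW
P_shaft = P_hyd/η = 230.3/0.63 = 365.6 kW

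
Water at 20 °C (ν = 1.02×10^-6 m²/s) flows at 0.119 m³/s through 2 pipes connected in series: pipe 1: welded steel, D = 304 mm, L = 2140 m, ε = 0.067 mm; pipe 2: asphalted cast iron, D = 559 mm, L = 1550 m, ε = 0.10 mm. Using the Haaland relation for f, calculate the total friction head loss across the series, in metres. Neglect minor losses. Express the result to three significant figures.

H ≈ 15.5 m

Pipe 1: V = 1.639 m/s, Re = 4.89×10^5, ε/D = 2.20×10^-4, f = 0.01551, h_1 = f(L/D)V²/2g = 14.95 m
Pipe 2: V = 0.4849 m/s, Re = 2.66×10^5, ε/D = 1.79×10^-4, f = 0.01613, h_2 = f(L/D)V²/2g = 0.5358 m
Series → Q common, losses add: H = Σh = 15.49 m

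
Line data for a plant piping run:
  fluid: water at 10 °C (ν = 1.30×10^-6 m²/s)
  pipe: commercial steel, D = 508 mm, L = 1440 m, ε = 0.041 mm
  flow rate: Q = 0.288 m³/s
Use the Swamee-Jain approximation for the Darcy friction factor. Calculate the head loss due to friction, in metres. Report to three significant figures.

V = 4Q/(πD²) = 4·0.288/(π·0.508²) = 1.421 m/s
Re = VD/ν = 1.421·0.508/1.30×10^-6 = 5.55×10^5 → turbulent
ε/D = 0.041/508 = 8.07×10^-5
Swamee-Jain: f = 0.01406
h_f = f(L/D)V²/(2g) = 0.01406·(1440/0.508)·1.421²/(2·9.81) = 4.100 m

h_f ≈ 4.10 m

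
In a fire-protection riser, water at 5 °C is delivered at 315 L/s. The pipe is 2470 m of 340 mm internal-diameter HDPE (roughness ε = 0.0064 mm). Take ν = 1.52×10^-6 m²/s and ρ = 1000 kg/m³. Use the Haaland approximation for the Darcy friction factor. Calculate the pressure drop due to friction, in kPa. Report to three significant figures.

Δp ≈ 542 kPa

V = 4Q/(πD²) = 4·0.315/(π·0.340²) = 3.469 m/s
Re = VD/ν = 3.469·0.340/1.52×10^-6 = 7.76×10^5 → turbulent
ε/D = 0.0064/340 = 1.88×10^-5
Haaland: f = 0.01239
h_f = f(L/D)V²/(2g) = 0.01239·(2470/0.340)·3.469²/(2·9.81) = 55.24 m
Δp = ρg·h_f = 1000·9.81·55.24 = 541.9 kPa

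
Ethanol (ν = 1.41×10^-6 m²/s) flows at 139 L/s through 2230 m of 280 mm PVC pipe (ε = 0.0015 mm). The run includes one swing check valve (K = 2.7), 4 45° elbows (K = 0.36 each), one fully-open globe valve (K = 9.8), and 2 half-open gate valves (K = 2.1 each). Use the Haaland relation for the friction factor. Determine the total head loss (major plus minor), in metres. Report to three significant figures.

V = 4Q/(πD²) = 2.257 m/s; V²/2g = 0.2597 m
Re = 4.48×10^5, ε/D = 5.36×10^-6 → f = 0.01338 (Haaland)
Major: h_f = f(L/D)·V²/2g = 0.01338·7964·0.2597 = 27.67 m
Minor: ΣK = 18.1; h_m = ΣK·V²/2g = 4.711 m
Total H_L = 27.67 + 4.711 = 32.38 m

H_L ≈ 32.4 m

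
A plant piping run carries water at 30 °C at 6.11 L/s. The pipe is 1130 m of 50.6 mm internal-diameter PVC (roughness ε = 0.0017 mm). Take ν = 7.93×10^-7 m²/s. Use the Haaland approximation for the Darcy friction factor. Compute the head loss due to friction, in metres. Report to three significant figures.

h_f ≈ 166 m

V = 4Q/(πD²) = 4·0.00611/(π·0.0506²) = 3.038 m/s
Re = VD/ν = 3.038·0.0506/7.93×10^-7 = 1.94×10^5 → turbulent
ε/D = 0.0017/50.6 = 3.36×10^-5
Haaland: f = 0.01581
h_f = f(L/D)V²/(2g) = 0.01581·(1130/0.0506)·3.038²/(2·9.81) = 166.1 m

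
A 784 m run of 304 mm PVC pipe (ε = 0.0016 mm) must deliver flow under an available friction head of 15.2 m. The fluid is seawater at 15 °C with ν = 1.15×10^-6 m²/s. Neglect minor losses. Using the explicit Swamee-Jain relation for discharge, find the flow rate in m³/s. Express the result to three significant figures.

Swamee-Jain (Type II): Q = -0.965·√(gD⁵h_f/L)·ln[ε/(3.7D) + √(3.17ν²L/(gD³h_f))]
√(gD⁵h_f/L) = √(9.81·0.304⁵·15.2/784) = 0.02222
ε/(3.7D) = 1.42×10^-6; √(3.17ν²L/(gD³h_f)) = 2.80×10^-5
Q = -0.965·0.02222·ln(2.943×10^-5) = 0.2237 m³/s
Check: V = 3.08 m/s, Re = 8.15×10^5, f = 0.01213, h_f = 15.2 m ≈ 15.2 m ✓

Q ≈ 0.224 m³/s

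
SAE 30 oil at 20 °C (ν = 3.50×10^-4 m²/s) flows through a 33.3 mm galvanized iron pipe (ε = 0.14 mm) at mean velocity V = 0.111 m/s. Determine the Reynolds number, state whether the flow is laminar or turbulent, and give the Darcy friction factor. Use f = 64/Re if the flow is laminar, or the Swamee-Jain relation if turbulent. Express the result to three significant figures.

Re ≈ 10.6; laminar; f = 64/Re ≈ 6.06

Re = VD/ν = 0.1110·0.0333/3.50×10^-4 = 10.6
Re < 2300 → laminar → f = 64/Re = 6.060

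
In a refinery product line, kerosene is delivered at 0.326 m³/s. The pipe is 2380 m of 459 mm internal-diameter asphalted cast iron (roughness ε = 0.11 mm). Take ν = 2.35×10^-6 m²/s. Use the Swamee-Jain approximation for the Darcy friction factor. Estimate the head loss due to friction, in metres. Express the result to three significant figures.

V = 4Q/(πD²) = 4·0.326/(π·0.459²) = 1.970 m/s
Re = VD/ν = 1.970·0.459/2.35×10^-6 = 3.85×10^5 → turbulent
ε/D = 0.11/459 = 2.40×10^-4
Swamee-Jain: f = 0.01622
h_f = f(L/D)V²/(2g) = 0.01622·(2380/0.459)·1.970²/(2·9.81) = 16.64 m

h_f ≈ 16.6 m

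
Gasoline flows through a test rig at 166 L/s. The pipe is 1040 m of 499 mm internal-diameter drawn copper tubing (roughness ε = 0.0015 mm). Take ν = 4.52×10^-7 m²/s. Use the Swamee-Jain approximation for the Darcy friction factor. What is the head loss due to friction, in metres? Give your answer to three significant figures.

V = 4Q/(πD²) = 4·0.166/(π·0.499²) = 0.8488 m/s
Re = VD/ν = 0.8488·0.499/4.52×10^-7 = 9.37×10^5 → turbulent
ε/D = 0.0015/499 = 3.01×10^-6
Swamee-Jain: f = 0.01181
h_f = f(L/D)V²/(2g) = 0.01181·(1040/0.499)·0.8488²/(2·9.81) = 0.9037 m

h_f ≈ 0.904 m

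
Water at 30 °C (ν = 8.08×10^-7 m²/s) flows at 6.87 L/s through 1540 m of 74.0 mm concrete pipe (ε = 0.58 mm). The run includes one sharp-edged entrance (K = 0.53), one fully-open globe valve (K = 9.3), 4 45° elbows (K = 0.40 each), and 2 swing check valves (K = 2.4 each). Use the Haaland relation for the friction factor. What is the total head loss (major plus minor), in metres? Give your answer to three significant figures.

H_L ≈ 98.1 m

V = 4Q/(πD²) = 1.597 m/s; V²/2g = 0.1300 m
Re = 1.46×10^5, ε/D = 0.00784 → f = 0.03548 (Haaland)
Major: h_f = f(L/D)·V²/2g = 0.03548·20811·0.1300 = 96.02 m
Minor: ΣK = 16.2; h_m = ΣK·V²/2g = 2.111 m
Total H_L = 96.02 + 2.111 = 98.13 m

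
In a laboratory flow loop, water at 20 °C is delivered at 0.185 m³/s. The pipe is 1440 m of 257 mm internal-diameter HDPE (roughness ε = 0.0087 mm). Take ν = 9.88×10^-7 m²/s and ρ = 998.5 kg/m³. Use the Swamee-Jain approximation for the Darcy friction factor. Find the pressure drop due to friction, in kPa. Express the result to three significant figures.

Δp ≈ 444 kPa

V = 4Q/(πD²) = 4·0.185/(π·0.257²) = 3.566 m/s
Re = VD/ν = 3.566·0.257/9.88×10^-7 = 9.28×10^5 → turbulent
ε/D = 0.0087/257 = 3.39×10^-5
Swamee-Jain: f = 0.01249
h_f = f(L/D)V²/(2g) = 0.01249·(1440/0.257)·3.566²/(2·9.81) = 45.37 m
Δp = ρg·h_f = 998.5·9.81·45.37 = 444.4 kPa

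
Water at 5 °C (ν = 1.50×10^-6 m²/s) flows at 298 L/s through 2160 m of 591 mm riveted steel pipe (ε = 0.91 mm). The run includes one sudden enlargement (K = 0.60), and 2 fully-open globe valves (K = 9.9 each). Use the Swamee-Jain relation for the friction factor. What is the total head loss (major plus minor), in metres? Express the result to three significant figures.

V = 4Q/(πD²) = 1.086 m/s; V²/2g = 0.06015 m
Re = 4.28×10^5, ε/D = 0.00154 → f = 0.02251 (Swamee-Jain)
Major: h_f = f(L/D)·V²/2g = 0.02251·3655·0.06015 = 4.949 m
Minor: ΣK = 20.4; h_m = ΣK·V²/2g = 1.227 m
Total H_L = 4.949 + 1.227 = 6.176 m

H_L ≈ 6.18 m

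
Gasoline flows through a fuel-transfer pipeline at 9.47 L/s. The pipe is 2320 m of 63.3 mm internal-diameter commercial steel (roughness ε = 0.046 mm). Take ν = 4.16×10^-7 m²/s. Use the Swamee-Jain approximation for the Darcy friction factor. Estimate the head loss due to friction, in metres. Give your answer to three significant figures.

h_f ≈ 324 m

V = 4Q/(πD²) = 4·0.00947/(π·0.0633²) = 3.009 m/s
Re = VD/ν = 3.009·0.0633/4.16×10^-7 = 4.58×10^5 → turbulent
ε/D = 0.046/63.3 = 7.27×10^-4
Swamee-Jain: f = 0.01913
h_f = f(L/D)V²/(2g) = 0.01913·(2320/0.0633)·3.009²/(2·9.81) = 323.6 m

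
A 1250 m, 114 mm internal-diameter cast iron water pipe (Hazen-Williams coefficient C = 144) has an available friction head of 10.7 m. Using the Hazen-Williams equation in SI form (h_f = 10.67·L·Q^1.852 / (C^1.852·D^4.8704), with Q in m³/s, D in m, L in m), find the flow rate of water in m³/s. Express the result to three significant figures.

Rearranging: Q = [h_f·C^1.852·D^4.8704 / (10.67·L)]^(1/1.852)
Q = [10.7·144^1.852·0.114^4.8704 / (10.67·1250)]^0.540 = 0.01015 m³/s

Q ≈ 0.0102 m³/s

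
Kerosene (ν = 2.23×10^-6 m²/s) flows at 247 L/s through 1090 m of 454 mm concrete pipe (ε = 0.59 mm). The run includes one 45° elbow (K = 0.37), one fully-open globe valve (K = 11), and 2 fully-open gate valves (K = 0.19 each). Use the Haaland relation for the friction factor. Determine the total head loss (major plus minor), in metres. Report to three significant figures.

H_L ≈ 7.57 m

V = 4Q/(πD²) = 1.526 m/s; V²/2g = 0.1187 m
Re = 3.11×10^5, ε/D = 0.00130 → f = 0.02168 (Haaland)
Major: h_f = f(L/D)·V²/2g = 0.02168·2401·0.1187 = 6.176 m
Minor: ΣK = 11.8; h_m = ΣK·V²/2g = 1.394 m
Total H_L = 6.176 + 1.394 = 7.571 m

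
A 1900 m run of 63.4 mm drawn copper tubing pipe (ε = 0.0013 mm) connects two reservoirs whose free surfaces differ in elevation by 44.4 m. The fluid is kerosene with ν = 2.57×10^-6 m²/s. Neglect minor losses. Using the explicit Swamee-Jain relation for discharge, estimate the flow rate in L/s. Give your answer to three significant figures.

Swamee-Jain (Type II): Q = -0.965·√(gD⁵h_f/L)·ln[ε/(3.7D) + √(3.17ν²L/(gD³h_f))]
√(gD⁵h_f/L) = √(9.81·0.0634⁵·44.4/1900) = 4.846×10^-4
ε/(3.7D) = 5.54×10^-6; √(3.17ν²L/(gD³h_f)) = 5.99×10^-4
Q = -0.965·4.846×10^-4·ln(6.042×10^-4) = 0.003466 m³/s
Check: V = 1.10 m/s, Re = 2.71×10^4, f = 0.02402, h_f = 44.2 m ≈ 44.4 m ✓

Q ≈ 3.47 L/s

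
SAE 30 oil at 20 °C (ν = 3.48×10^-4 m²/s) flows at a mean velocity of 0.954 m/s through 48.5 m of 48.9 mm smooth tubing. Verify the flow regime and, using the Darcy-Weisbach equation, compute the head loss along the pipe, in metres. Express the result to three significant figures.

h_f ≈ 22.0 m

Re = VD/ν = 0.954·0.04890/3.48×10^-4 = 134 → laminar (Re < 2300)
f = 64/Re = 0.4774
h_f = f(L/D)V²/(2g) = 0.4774·(48.5/0.04890)·0.954²/(2·9.81) = 21.97 m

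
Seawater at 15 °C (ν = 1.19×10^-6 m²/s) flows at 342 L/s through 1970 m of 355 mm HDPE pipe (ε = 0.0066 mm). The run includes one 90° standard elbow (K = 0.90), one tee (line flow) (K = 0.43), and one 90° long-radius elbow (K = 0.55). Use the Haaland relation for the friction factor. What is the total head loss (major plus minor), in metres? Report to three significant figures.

V = 4Q/(πD²) = 3.455 m/s; V²/2g = 0.6085 m
Re = 1.03×10^6, ε/D = 1.86×10^-5 → f = 0.01188 (Haaland)
Major: h_f = f(L/D)·V²/2g = 0.01188·5549·0.6085 = 40.12 m
Minor: ΣK = 1.88; h_m = ΣK·V²/2g = 1.144 m
Total H_L = 40.12 + 1.144 = 41.27 m

H_L ≈ 41.3 m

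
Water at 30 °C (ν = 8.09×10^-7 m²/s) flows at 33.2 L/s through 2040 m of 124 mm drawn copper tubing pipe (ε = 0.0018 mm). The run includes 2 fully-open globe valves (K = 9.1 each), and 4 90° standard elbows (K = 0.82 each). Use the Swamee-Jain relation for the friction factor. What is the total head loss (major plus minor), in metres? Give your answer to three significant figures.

H_L ≈ 95.2 m

V = 4Q/(πD²) = 2.749 m/s; V²/2g = 0.3852 m
Re = 4.21×10^5, ε/D = 1.45×10^-5 → f = 0.01371 (Swamee-Jain)
Major: h_f = f(L/D)·V²/2g = 0.01371·16452·0.3852 = 86.88 m
Minor: ΣK = 21.5; h_m = ΣK·V²/2g = 8.275 m
Total H_L = 86.88 + 8.275 = 95.16 m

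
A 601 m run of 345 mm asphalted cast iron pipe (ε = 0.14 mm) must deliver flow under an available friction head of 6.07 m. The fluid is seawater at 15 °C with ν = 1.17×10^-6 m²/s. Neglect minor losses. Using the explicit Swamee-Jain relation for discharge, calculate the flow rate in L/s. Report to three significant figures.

Q ≈ 188 L/s

Swamee-Jain (Type II): Q = -0.965·√(gD⁵h_f/L)·ln[ε/(3.7D) + √(3.17ν²L/(gD³h_f))]
√(gD⁵h_f/L) = √(9.81·0.345⁵·6.07/601) = 0.02201
ε/(3.7D) = 1.10×10^-4; √(3.17ν²L/(gD³h_f)) = 3.27×10^-5
Q = -0.965·0.02201·ln(1.423×10^-4) = 0.1881 m³/s
Check: V = 2.01 m/s, Re = 5.93×10^5, f = 0.01700, h_f = 6.11 m ≈ 6.07 m ✓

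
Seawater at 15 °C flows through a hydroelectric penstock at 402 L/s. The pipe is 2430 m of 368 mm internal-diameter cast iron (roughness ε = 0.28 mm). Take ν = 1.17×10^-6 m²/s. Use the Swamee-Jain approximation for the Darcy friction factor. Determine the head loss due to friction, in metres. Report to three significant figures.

h_f ≈ 90.3 m

V = 4Q/(πD²) = 4·0.402/(π·0.368²) = 3.780 m/s
Re = VD/ν = 3.780·0.368/1.17×10^-6 = 1.19×10^6 → turbulent
ε/D = 0.28/368 = 7.61×10^-4
Swamee-Jain: f = 0.01879
h_f = f(L/D)V²/(2g) = 0.01879·(2430/0.368)·3.780²/(2·9.81) = 90.35 m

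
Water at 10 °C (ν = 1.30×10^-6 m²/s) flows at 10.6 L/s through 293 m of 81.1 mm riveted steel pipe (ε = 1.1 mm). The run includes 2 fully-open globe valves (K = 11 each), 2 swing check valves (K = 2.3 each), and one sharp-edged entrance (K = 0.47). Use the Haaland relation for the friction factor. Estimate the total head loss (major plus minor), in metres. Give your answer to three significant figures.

H_L ≈ 38.8 m

V = 4Q/(πD²) = 2.052 m/s; V²/2g = 0.2146 m
Re = 1.28×10^5, ε/D = 0.0136 → f = 0.04259 (Haaland)
Major: h_f = f(L/D)·V²/2g = 0.04259·3613·0.2146 = 33.02 m
Minor: ΣK = 27.1; h_m = ΣK·V²/2g = 5.809 m
Total H_L = 33.02 + 5.809 = 38.83 m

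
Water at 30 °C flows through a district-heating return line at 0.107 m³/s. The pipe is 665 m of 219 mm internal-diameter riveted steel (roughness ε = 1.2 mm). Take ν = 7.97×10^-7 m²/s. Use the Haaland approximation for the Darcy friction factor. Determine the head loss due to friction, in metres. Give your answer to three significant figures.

h_f ≈ 39.2 m

V = 4Q/(πD²) = 4·0.107/(π·0.219²) = 2.841 m/s
Re = VD/ν = 2.841·0.219/7.97×10^-7 = 7.81×10^5 → turbulent
ε/D = 1.2/219 = 0.00548
Haaland: f = 0.03140
h_f = f(L/D)V²/(2g) = 0.03140·(665/0.219)·2.841²/(2·9.81) = 39.21 m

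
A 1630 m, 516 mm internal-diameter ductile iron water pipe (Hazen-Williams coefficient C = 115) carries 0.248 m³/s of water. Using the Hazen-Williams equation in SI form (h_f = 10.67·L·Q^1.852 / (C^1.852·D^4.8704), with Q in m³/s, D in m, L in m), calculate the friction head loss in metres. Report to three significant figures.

h_f ≈ 5.03 m

h_f = 10.67·1630·0.248^1.852 / (115^1.852·0.516^4.8704) = 5.035 m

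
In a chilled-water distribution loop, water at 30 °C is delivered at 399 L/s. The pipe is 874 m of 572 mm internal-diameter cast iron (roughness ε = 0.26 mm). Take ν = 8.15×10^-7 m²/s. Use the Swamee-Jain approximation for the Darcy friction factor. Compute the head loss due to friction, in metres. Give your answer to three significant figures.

V = 4Q/(πD²) = 4·0.399/(π·0.572²) = 1.553 m/s
Re = VD/ν = 1.553·0.572/8.15×10^-7 = 1.09×10^6 → turbulent
ε/D = 0.26/572 = 4.55×10^-4
Swamee-Jain: f = 0.01694
h_f = f(L/D)V²/(2g) = 0.01694·(874/0.572)·1.553²/(2·9.81) = 3.181 m

h_f ≈ 3.18 m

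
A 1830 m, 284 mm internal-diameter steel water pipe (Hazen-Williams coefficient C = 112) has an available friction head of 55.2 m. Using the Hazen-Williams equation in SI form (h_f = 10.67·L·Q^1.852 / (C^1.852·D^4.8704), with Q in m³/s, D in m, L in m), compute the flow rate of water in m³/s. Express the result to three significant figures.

Q ≈ 0.172 m³/s

Rearranging: Q = [h_f·C^1.852·D^4.8704 / (10.67·L)]^(1/1.852)
Q = [55.2·112^1.852·0.284^4.8704 / (10.67·1830)]^0.540 = 0.1719 m³/s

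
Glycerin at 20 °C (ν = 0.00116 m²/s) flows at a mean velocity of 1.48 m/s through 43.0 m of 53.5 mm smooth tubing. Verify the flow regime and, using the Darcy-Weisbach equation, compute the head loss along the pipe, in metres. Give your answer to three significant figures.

h_f ≈ 84.1 m

Re = VD/ν = 1.48·0.05350/0.00116 = 68.3 → laminar (Re < 2300)
f = 64/Re = 0.9376
h_f = f(L/D)V²/(2g) = 0.9376·(43.0/0.05350)·1.48²/(2·9.81) = 84.13 m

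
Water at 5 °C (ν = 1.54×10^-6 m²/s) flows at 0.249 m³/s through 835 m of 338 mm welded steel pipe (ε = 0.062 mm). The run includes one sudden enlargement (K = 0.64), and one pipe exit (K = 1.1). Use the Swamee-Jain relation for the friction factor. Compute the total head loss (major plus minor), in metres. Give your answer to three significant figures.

H_L ≈ 15.3 m

V = 4Q/(πD²) = 2.775 m/s; V²/2g = 0.3925 m
Re = 6.09×10^5, ε/D = 1.83×10^-4 → f = 0.01510 (Swamee-Jain)
Major: h_f = f(L/D)·V²/2g = 0.01510·2470·0.3925 = 14.64 m
Minor: ΣK = 1.74; h_m = ΣK·V²/2g = 0.6830 m
Total H_L = 14.64 + 0.6830 = 15.32 m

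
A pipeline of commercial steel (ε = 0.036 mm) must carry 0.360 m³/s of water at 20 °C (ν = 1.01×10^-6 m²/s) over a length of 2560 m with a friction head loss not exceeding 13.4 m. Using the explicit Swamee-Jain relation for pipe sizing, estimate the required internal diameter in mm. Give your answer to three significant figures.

D ≈ 490 mm

Swamee-Jain (Type III): D = 0.66·[ε^1.25·(LQ²/(gh_f))^4.75 + ν·Q^9.4·(L/(gh_f))^5.2]^0.04
LQ²/(gh_f) = 2.524; L/(gh_f) = 19.47
Term 1 = ε^1.25·(…)^4.75 = 2.27×10^-4; Term 2 = ν·Q^9.4·(…)^5.2 = 3.46×10^-4
D = 0.66·(2.27×10^-4 + 3.46×10^-4)^0.04 = 0.4896 m = 490 mm
Check: V = 1.91 m/s, Re = 9.27×10^5, f = 0.01319, h_f = 12.9 m ≈ 13.4 m ✓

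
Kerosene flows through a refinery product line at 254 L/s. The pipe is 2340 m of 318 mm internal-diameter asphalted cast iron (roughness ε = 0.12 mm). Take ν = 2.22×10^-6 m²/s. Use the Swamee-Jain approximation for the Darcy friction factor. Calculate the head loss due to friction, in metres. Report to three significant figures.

V = 4Q/(πD²) = 4·0.254/(π·0.318²) = 3.198 m/s
Re = VD/ν = 3.198·0.318/2.22×10^-6 = 4.58×10^5 → turbulent
ε/D = 0.12/318 = 3.77×10^-4
Swamee-Jain: f = 0.01705
h_f = f(L/D)V²/(2g) = 0.01705·(2340/0.318)·3.198²/(2·9.81) = 65.40 m

h_f ≈ 65.4 m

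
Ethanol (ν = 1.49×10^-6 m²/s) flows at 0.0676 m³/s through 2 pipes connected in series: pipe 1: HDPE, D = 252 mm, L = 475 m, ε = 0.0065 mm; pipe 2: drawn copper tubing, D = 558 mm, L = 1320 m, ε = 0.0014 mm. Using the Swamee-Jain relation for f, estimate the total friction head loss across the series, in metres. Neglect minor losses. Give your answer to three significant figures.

Pipe 1: V = 1.355 m/s, Re = 2.29×10^5, ε/D = 2.58×10^-5, f = 0.01538, h_1 = f(L/D)V²/2g = 2.715 m
Pipe 2: V = 0.2764 m/s, Re = 1.04×10^5, ε/D = 2.51×10^-6, f = 0.01775, h_2 = f(L/D)V²/2g = 0.1635 m
Series → Q common, losses add: H = Σh = 2.878 m

H ≈ 2.88 m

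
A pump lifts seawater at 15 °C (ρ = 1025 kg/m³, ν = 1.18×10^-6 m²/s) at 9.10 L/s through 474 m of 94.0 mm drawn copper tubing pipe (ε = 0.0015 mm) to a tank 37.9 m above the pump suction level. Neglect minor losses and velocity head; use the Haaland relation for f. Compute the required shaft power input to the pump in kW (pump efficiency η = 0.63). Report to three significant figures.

P_shaft ≈ 6.64 kW

V = 4Q/(πD²) = 1.311 m/s; Re = 1.04×10^5; ε/D = 1.60×10^-5; f = 0.01772
h_f = f(L/D)V²/2g = 7.833 m
Total head H = z + h_f = 37.9 + 7.833 = 45.73 m
P_hyd = ρgQH = 1025·9.81·0.00910·45.73 = 4.185 kW
P_shaft = P_hyd/η = 4.185/0.63 = 6.642 kW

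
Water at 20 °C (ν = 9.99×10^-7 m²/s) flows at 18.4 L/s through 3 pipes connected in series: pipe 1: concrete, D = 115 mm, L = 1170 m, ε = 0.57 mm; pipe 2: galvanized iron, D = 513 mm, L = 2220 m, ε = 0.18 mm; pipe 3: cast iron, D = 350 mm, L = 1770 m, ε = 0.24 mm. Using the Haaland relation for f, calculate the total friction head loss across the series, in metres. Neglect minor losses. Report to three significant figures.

H ≈ 50.3 m

Pipe 1: V = 1.771 m/s, Re = 2.04×10^5, ε/D = 0.00496, f = 0.03077, h_1 = f(L/D)V²/2g = 50.08 m
Pipe 2: V = 0.08902 m/s, Re = 4.57×10^4, ε/D = 3.51×10^-4, f = 0.02216, h_2 = f(L/D)V²/2g = 0.03873 m
Pipe 3: V = 0.1912 m/s, Re = 6.70×10^4, ε/D = 6.86×10^-4, f = 0.02187, h_3 = f(L/D)V²/2g = 0.2061 m
Series → Q common, losses add: H = Σh = 50.32 m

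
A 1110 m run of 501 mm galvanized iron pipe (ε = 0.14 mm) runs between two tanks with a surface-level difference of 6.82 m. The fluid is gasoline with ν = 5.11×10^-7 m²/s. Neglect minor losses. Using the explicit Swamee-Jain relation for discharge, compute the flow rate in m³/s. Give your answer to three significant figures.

Swamee-Jain (Type II): Q = -0.965·√(gD⁵h_f/L)·ln[ε/(3.7D) + √(3.17ν²L/(gD³h_f))]
√(gD⁵h_f/L) = √(9.81·0.501⁵·6.82/1110) = 0.04362
ε/(3.7D) = 7.55×10^-5; √(3.17ν²L/(gD³h_f)) = 1.05×10^-5
Q = -0.965·0.04362·ln(8.597×10^-5) = 0.3940 m³/s
Check: V = 2.00 m/s, Re = 1.96×10^6, f = 0.01520, h_f = 6.86 m ≈ 6.82 m ✓

Q ≈ 0.394 m³/s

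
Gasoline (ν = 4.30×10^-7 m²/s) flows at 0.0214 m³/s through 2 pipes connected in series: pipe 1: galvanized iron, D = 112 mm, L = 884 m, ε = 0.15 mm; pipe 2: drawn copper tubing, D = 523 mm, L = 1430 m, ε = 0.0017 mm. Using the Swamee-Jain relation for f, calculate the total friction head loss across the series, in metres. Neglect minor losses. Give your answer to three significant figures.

H ≈ 41.1 m

Pipe 1: V = 2.172 m/s, Re = 5.66×10^5, ε/D = 0.00134, f = 0.02165, h_1 = f(L/D)V²/2g = 41.10 m
Pipe 2: V = 0.09961 m/s, Re = 1.21×10^5, ε/D = 3.25×10^-6, f = 0.01719, h_2 = f(L/D)V²/2g = 0.02377 m
Series → Q common, losses add: H = Σh = 41.12 m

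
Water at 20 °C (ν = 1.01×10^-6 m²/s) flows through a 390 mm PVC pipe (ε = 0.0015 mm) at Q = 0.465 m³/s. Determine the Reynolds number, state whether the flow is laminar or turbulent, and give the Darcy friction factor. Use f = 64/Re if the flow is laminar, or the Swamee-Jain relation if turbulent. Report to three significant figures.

Re ≈ 1.50×10^6; turbulent; f ≈ 0.0110

V = 4Q/(πD²) = 3.893 m/s
Re = VD/ν = 3.893·0.390/1.01×10^-6 = 1.50×10^6
Re > 4000 → turbulent; ε/D = 3.85×10^-6
Swamee-Jain: f = 0.01097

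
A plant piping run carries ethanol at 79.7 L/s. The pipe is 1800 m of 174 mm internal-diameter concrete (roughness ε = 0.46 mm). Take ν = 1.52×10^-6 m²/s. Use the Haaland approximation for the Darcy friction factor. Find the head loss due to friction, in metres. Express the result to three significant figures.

h_f ≈ 152 m

V = 4Q/(πD²) = 4·0.0797/(π·0.174²) = 3.352 m/s
Re = VD/ν = 3.352·0.174/1.52×10^-6 = 3.84×10^5 → turbulent
ε/D = 0.46/174 = 0.00264
Haaland: f = 0.02566
h_f = f(L/D)V²/(2g) = 0.02566·(1800/0.174)·3.352²/(2·9.81) = 152.0 m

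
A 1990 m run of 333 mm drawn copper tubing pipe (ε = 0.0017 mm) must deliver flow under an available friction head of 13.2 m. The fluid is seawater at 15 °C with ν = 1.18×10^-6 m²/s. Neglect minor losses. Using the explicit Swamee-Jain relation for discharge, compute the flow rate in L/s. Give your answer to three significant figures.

Swamee-Jain (Type II): Q = -0.965·√(gD⁵h_f/L)·ln[ε/(3.7D) + √(3.17ν²L/(gD³h_f))]
√(gD⁵h_f/L) = √(9.81·0.333⁵·13.2/1990) = 0.01632
ε/(3.7D) = 1.38×10^-6; √(3.17ν²L/(gD³h_f)) = 4.29×10^-5
Q = -0.965·0.01632·ln(4.424×10^-5) = 0.1579 m³/s
Check: V = 1.81 m/s, Re = 5.12×10^5, f = 0.01312, h_f = 13.1 m ≈ 13.2 m ✓

Q ≈ 158 L/s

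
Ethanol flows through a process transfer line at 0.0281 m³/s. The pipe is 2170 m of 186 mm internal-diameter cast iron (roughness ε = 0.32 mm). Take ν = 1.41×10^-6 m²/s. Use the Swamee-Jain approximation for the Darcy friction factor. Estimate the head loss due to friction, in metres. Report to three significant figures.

V = 4Q/(πD²) = 4·0.0281/(π·0.186²) = 1.034 m/s
Re = VD/ν = 1.034·0.186/1.41×10^-6 = 1.36×10^5 → turbulent
ε/D = 0.32/186 = 0.00172
Swamee-Jain: f = 0.02411
h_f = f(L/D)V²/(2g) = 0.02411·(2170/0.186)·1.034²/(2·9.81) = 15.33 m

h_f ≈ 15.3 m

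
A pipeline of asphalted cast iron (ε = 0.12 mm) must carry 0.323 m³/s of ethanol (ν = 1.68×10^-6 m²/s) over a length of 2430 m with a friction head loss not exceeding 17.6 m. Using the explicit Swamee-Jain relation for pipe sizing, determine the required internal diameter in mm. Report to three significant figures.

Swamee-Jain (Type III): D = 0.66·[ε^1.25·(LQ²/(gh_f))^4.75 + ν·Q^9.4·(L/(gh_f))^5.2]^0.04
LQ²/(gh_f) = 1.468; L/(gh_f) = 14.07
Term 1 = ε^1.25·(…)^4.75 = 7.79×10^-5; Term 2 = ν·Q^9.4·(…)^5.2 = 3.83×10^-5
D = 0.66·(7.79×10^-5 + 3.83×10^-5)^0.04 = 0.4594 m = 459 mm
Check: V = 1.95 m/s, Re = 5.33×10^5, f = 0.01598, h_f = 16.4 m ≈ 17.6 m ✓

D ≈ 459 mm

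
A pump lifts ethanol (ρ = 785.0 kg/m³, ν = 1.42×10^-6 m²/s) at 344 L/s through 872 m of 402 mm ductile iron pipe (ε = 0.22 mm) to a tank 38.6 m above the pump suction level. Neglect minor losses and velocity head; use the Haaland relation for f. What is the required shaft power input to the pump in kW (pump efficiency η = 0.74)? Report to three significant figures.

P_shaft ≈ 189 kW

V = 4Q/(πD²) = 2.710 m/s; Re = 7.67×10^5; ε/D = 5.47×10^-4; f = 0.01761
h_f = f(L/D)V²/2g = 14.30 m
Total head H = z + h_f = 38.6 + 14.30 = 52.90 m
P_hyd = ρgQH = 785.0·9.81·0.344·52.90 = 140.1 kW
P_shaft = P_hyd/η = 140.1/0.74 = 189.4 kW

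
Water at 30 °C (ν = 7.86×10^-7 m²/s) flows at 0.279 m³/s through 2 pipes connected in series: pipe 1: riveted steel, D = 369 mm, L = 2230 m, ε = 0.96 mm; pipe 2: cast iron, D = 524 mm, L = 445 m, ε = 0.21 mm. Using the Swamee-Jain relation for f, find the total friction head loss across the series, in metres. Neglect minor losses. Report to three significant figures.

H ≈ 54.3 m

Pipe 1: V = 2.609 m/s, Re = 1.22×10^6, ε/D = 0.00260, f = 0.02533, h_1 = f(L/D)V²/2g = 53.11 m
Pipe 2: V = 1.294 m/s, Re = 8.63×10^5, ε/D = 4.01×10^-4, f = 0.01668, h_2 = f(L/D)V²/2g = 1.208 m
Series → Q common, losses add: H = Σh = 54.32 m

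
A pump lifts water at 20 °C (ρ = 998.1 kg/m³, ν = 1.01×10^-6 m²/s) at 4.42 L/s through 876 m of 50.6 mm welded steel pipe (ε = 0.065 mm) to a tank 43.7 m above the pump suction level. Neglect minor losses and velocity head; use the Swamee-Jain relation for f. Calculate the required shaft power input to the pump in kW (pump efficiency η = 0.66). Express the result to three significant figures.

P_shaft ≈ 9.32 kW

V = 4Q/(πD²) = 2.198 m/s; Re = 1.10×10^5; ε/D = 0.00128; f = 0.02311
h_f = f(L/D)V²/2g = 98.50 m
Total head H = z + h_f = 43.7 + 98.50 = 142.2 m
P_hyd = ρgQH = 998.1·9.81·0.00442·142.2 = 6.154 kW
P_shaft = P_hyd/η = 6.154/0.66 = 9.324 kW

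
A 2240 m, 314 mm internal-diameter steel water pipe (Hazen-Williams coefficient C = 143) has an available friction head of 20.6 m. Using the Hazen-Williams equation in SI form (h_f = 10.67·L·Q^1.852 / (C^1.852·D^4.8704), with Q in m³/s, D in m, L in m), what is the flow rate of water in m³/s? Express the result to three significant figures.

Q ≈ 0.151 m³/s

Rearranging: Q = [h_f·C^1.852·D^4.8704 / (10.67·L)]^(1/1.852)
Q = [20.6·143^1.852·0.314^4.8704 / (10.67·2240)]^0.540 = 0.1505 m³/s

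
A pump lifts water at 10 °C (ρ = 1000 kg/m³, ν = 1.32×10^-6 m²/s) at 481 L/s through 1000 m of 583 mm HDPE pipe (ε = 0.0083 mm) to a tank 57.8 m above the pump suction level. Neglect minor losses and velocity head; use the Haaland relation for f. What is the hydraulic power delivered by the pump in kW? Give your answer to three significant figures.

V = 4Q/(πD²) = 1.802 m/s; Re = 7.96×10^5; ε/D = 1.42×10^-5; f = 0.01227
h_f = f(L/D)V²/2g = 3.482 m
Total head H = z + h_f = 57.8 + 3.482 = 61.28 m
P_hyd = ρgQH = 1000·9.81·0.481·61.28 = 289.2 kW

P_hyd ≈ 289 kW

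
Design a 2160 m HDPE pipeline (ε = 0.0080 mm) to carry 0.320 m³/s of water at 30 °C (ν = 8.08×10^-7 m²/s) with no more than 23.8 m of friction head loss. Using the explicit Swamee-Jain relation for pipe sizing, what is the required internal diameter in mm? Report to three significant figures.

D ≈ 392 mm

Swamee-Jain (Type III): D = 0.66·[ε^1.25·(LQ²/(gh_f))^4.75 + ν·Q^9.4·(L/(gh_f))^5.2]^0.04
LQ²/(gh_f) = 0.9473; L/(gh_f) = 9.251
Term 1 = ε^1.25·(…)^4.75 = 3.29×10^-7; Term 2 = ν·Q^9.4·(…)^5.2 = 1.91×10^-6
D = 0.66·(3.29×10^-7 + 1.91×10^-6)^0.04 = 0.3922 m = 392 mm
Check: V = 2.65 m/s, Re = 1.29×10^6, f = 0.01169, h_f = 23.0 m ≈ 23.8 m ✓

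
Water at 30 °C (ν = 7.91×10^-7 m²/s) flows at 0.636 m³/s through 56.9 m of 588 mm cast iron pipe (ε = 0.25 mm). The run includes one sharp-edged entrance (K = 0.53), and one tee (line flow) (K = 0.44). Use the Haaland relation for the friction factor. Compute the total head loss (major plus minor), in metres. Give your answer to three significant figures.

V = 4Q/(πD²) = 2.342 m/s; V²/2g = 0.2796 m
Re = 1.74×10^6, ε/D = 4.25×10^-4 → f = 0.01643 (Haaland)
Major: h_f = f(L/D)·V²/2g = 0.01643·96.77·0.2796 = 0.4445 m
Minor: ΣK = 0.970; h_m = ΣK·V²/2g = 0.2712 m
Total H_L = 0.4445 + 0.2712 = 0.7157 m

H_L ≈ 0.716 m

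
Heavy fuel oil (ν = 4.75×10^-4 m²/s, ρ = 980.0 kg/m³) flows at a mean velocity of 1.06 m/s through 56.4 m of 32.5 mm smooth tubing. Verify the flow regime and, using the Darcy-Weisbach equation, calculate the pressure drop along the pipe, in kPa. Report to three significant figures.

Re = VD/ν = 1.06·0.03250/4.75×10^-4 = 72.5 → laminar (Re < 2300)
f = 64/Re = 0.8824
h_f = f(L/D)V²/(2g) = 0.8824·(56.4/0.03250)·1.06²/(2·9.81) = 87.70 m
Δp = ρg·h_f = 980.0·9.81·87.70 = 843.1 kPa

Δp ≈ 843 kPa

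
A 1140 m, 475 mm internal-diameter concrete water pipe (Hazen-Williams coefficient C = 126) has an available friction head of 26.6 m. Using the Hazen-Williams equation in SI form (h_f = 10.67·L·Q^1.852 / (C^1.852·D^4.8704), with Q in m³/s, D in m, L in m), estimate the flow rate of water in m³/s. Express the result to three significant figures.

Rearranging: Q = [h_f·C^1.852·D^4.8704 / (10.67·L)]^(1/1.852)
Q = [26.6·126^1.852·0.475^4.8704 / (10.67·1140)]^0.540 = 0.6513 m³/s

Q ≈ 0.651 m³/s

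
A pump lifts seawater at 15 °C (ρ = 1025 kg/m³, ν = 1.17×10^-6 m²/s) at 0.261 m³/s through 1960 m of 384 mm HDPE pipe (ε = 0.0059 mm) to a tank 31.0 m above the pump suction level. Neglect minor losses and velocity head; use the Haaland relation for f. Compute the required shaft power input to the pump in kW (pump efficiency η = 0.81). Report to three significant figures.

V = 4Q/(πD²) = 2.254 m/s; Re = 7.40×10^5; ε/D = 1.54×10^-5; f = 0.01243
h_f = f(L/D)V²/2g = 16.42 m
Total head H = z + h_f = 31.0 + 16.42 = 47.42 m
P_hyd = ρgQH = 1025·9.81·0.261·47.42 = 124.5 kW
P_shaft = P_hyd/η = 124.5/0.81 = 153.6 kW

P_shaft ≈ 154 kW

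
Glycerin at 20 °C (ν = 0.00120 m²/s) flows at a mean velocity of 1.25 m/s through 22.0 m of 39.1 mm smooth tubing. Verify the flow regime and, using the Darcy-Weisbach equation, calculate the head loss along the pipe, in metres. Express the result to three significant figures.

h_f ≈ 70.4 m

Re = VD/ν = 1.25·0.03910/0.00120 = 40.7 → laminar (Re < 2300)
f = 64/Re = 1.571
h_f = f(L/D)V²/(2g) = 1.571·(22.0/0.03910)·1.25²/(2·9.81) = 70.41 m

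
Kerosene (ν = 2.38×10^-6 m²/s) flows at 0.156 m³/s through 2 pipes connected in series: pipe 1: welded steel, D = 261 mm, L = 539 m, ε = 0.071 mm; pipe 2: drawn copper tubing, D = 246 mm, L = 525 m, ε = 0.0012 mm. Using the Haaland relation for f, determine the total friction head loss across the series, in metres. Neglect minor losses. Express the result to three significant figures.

Pipe 1: V = 2.916 m/s, Re = 3.20×10^5, ε/D = 2.72×10^-4, f = 0.01650, h_1 = f(L/D)V²/2g = 14.77 m
Pipe 2: V = 3.282 m/s, Re = 3.39×10^5, ε/D = 4.88×10^-6, f = 0.01406, h_2 = f(L/D)V²/2g = 16.47 m
Series → Q common, losses add: H = Σh = 31.24 m

H ≈ 31.2 m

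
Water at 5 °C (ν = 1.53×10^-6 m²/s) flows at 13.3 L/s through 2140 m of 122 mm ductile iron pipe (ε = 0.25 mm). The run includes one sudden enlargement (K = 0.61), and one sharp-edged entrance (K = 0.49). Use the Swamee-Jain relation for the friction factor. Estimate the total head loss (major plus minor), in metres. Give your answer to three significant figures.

V = 4Q/(πD²) = 1.138 m/s; V²/2g = 0.06598 m
Re = 9.07×10^4, ε/D = 0.00205 → f = 0.02562 (Swamee-Jain)
Major: h_f = f(L/D)·V²/2g = 0.02562·17541·0.06598 = 29.65 m
Minor: ΣK = 1.10; h_m = ΣK·V²/2g = 0.07257 m
Total H_L = 29.65 + 0.07257 = 29.72 m

H_L ≈ 29.7 m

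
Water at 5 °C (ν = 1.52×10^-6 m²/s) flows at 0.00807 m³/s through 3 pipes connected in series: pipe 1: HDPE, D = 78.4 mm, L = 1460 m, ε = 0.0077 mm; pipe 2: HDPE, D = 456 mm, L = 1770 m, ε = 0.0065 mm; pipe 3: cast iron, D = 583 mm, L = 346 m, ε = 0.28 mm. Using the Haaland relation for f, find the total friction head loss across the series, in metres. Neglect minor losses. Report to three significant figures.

H ≈ 49.8 m

Pipe 1: V = 1.672 m/s, Re = 8.62×10^4, ε/D = 9.82×10^-5, f = 0.01878, h_1 = f(L/D)V²/2g = 49.82 m
Pipe 2: V = 0.04941 m/s, Re = 1.48×10^4, ε/D = 1.43×10^-5, f = 0.02781, h_2 = f(L/D)V²/2g = 0.01344 m
Pipe 3: V = 0.03023 m/s, Re = 1.16×10^4, ε/D = 4.80×10^-4, f = 0.03030, h_3 = f(L/D)V²/2g = 8.377×10^-4 m
Series → Q common, losses add: H = Σh = 49.83 m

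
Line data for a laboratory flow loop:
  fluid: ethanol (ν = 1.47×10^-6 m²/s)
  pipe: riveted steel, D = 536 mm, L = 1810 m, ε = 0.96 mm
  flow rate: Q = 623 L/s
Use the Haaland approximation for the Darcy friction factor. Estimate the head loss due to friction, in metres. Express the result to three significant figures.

V = 4Q/(πD²) = 4·0.623/(π·0.536²) = 2.761 m/s
Re = VD/ν = 2.761·0.536/1.47×10^-6 = 1.01×10^6 → turbulent
ε/D = 0.96/536 = 0.00179
Haaland: f = 0.02297
h_f = f(L/D)V²/(2g) = 0.02297·(1810/0.536)·2.761²/(2·9.81) = 30.14 m

h_f ≈ 30.1 m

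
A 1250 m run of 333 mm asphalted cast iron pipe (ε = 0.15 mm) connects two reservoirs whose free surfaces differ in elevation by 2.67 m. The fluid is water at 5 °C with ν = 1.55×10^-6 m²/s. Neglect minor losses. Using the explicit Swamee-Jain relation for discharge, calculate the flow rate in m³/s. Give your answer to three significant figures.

Q ≈ 0.0752 m³/s

Swamee-Jain (Type II): Q = -0.965·√(gD⁵h_f/L)·ln[ε/(3.7D) + √(3.17ν²L/(gD³h_f))]
√(gD⁵h_f/L) = √(9.81·0.333⁵·2.67/1250) = 0.009263
ε/(3.7D) = 1.22×10^-4; √(3.17ν²L/(gD³h_f)) = 9.92×10^-5
Q = -0.965·0.009263·ln(2.210×10^-4) = 0.07524 m³/s
Check: V = 0.864 m/s, Re = 1.86×10^5, f = 0.01880, h_f = 2.69 m ≈ 2.67 m ✓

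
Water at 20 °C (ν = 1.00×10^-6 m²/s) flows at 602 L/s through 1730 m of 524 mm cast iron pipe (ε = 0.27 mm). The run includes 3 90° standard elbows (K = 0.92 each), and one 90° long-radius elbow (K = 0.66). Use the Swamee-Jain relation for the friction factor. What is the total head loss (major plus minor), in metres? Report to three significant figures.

H_L ≈ 24.0 m

V = 4Q/(πD²) = 2.792 m/s; V²/2g = 0.3972 m
Re = 1.46×10^6, ε/D = 5.15×10^-4 → f = 0.01724 (Swamee-Jain)
Major: h_f = f(L/D)·V²/2g = 0.01724·3302·0.3972 = 22.60 m
Minor: ΣK = 3.42; h_m = ΣK·V²/2g = 1.358 m
Total H_L = 22.60 + 1.358 = 23.96 m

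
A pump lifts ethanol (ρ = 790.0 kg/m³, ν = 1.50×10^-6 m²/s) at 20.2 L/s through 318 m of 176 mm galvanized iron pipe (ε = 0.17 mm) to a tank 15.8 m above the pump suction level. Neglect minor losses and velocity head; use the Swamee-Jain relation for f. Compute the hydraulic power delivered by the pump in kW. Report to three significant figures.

V = 4Q/(πD²) = 0.8303 m/s; Re = 9.74×10^4; ε/D = 9.66×10^-4; f = 0.02228
h_f = f(L/D)V²/2g = 1.414 m
Total head H = z + h_f = 15.8 + 1.414 = 17.21 m
P_hyd = ρgQH = 790.0·9.81·0.0202·17.21 = 2.695 kW

P_hyd ≈ 2.69 kW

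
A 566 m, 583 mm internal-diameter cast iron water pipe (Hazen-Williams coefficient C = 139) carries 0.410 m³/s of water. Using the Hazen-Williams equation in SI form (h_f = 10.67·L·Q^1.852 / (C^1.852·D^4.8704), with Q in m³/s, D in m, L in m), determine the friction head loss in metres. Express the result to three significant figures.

h_f ≈ 1.72 m

h_f = 10.67·566·0.410^1.852 / (139^1.852·0.583^4.8704) = 1.723 m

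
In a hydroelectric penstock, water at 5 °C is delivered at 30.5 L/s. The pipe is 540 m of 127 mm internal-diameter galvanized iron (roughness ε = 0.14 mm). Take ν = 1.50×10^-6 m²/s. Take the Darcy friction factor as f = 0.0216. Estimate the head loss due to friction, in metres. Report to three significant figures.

h_f ≈ 27.1 m

V = 4Q/(πD²) = 4·0.0305/(π·0.127²) = 2.408 m/s
h_f = f(L/D)V²/(2g) = 0.02160·(540/0.127)·2.408²/(2·9.81) = 27.14 m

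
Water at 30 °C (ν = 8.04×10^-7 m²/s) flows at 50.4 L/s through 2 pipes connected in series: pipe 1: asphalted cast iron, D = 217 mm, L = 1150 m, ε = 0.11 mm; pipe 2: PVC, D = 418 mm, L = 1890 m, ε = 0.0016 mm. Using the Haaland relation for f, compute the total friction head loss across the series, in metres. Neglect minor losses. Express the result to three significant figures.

H ≈ 9.46 m

Pipe 1: V = 1.363 m/s, Re = 3.68×10^5, ε/D = 5.07×10^-4, f = 0.01789, h_1 = f(L/D)V²/2g = 8.975 m
Pipe 2: V = 0.3673 m/s, Re = 1.91×10^5, ε/D = 3.83×10^-6, f = 0.01566, h_2 = f(L/D)V²/2g = 0.4868 m
Series → Q common, losses add: H = Σh = 9.462 m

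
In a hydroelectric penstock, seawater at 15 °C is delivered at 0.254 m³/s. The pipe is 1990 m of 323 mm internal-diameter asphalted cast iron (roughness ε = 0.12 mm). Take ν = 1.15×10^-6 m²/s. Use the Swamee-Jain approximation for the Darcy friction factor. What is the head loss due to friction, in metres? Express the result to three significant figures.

V = 4Q/(πD²) = 4·0.254/(π·0.323²) = 3.100 m/s
Re = VD/ν = 3.100·0.323/1.15×10^-6 = 8.71×10^5 → turbulent
ε/D = 0.12/323 = 3.72×10^-4
Swamee-Jain: f = 0.01645
h_f = f(L/D)V²/(2g) = 0.01645·(1990/0.323)·3.100²/(2·9.81) = 49.63 m

h_f ≈ 49.6 m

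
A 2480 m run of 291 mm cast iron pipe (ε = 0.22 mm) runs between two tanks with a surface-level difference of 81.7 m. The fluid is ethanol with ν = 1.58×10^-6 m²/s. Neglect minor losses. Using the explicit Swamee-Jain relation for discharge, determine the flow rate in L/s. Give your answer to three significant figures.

Swamee-Jain (Type II): Q = -0.965·√(gD⁵h_f/L)·ln[ε/(3.7D) + √(3.17ν²L/(gD³h_f))]
√(gD⁵h_f/L) = √(9.81·0.291⁵·81.7/2480) = 0.02597
ε/(3.7D) = 2.04×10^-4; √(3.17ν²L/(gD³h_f)) = 3.15×10^-5
Q = -0.965·0.02597·ln(2.359×10^-4) = 0.2093 m³/s
Check: V = 3.15 m/s, Re = 5.80×10^5, f = 0.01911, h_f = 82.2 m ≈ 81.7 m ✓

Q ≈ 209 L/s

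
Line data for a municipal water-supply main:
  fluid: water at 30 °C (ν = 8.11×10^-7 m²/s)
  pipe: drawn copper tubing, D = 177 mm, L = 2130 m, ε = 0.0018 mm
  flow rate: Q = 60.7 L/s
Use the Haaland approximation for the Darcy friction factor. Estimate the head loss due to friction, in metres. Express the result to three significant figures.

V = 4Q/(πD²) = 4·0.0607/(π·0.177²) = 2.467 m/s
Re = VD/ν = 2.467·0.177/8.11×10^-7 = 5.38×10^5 → turbulent
ε/D = 0.0018/177 = 1.02×10^-5
Haaland: f = 0.01301
h_f = f(L/D)V²/(2g) = 0.01301·(2130/0.177)·2.467²/(2·9.81) = 48.57 m

h_f ≈ 48.6 m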